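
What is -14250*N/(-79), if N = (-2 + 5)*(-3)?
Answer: -128250/79 ≈ -1623.4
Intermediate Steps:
N = -9 (N = 3*(-3) = -9)
-14250*N/(-79) = -(-128250)/(-79) = -(-128250)*(-1)/79 = -14250*9/79 = -128250/79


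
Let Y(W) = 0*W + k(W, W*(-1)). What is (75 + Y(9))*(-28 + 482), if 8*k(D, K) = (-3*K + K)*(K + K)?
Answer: 15663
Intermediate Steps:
k(D, K) = -K²/2 (k(D, K) = ((-3*K + K)*(K + K))/8 = ((-2*K)*(2*K))/8 = (-4*K²)/8 = -K²/2)
Y(W) = -W²/2 (Y(W) = 0*W - W²/2 = 0 - W²/2 = -W²/2)
(75 + Y(9))*(-28 + 482) = (75 - ½*9²)*(-28 + 482) = (75 - ½*81)*454 = (75 - 81/2)*454 = (69/2)*454 = 15663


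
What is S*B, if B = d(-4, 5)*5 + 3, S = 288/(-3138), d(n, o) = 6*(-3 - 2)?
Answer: 7056/523 ≈ 13.491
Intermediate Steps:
d(n, o) = -30 (d(n, o) = 6*(-5) = -30)
S = -48/523 (S = 288*(-1/3138) = -48/523 ≈ -0.091778)
B = -147 (B = -30*5 + 3 = -150 + 3 = -147)
S*B = -48/523*(-147) = 7056/523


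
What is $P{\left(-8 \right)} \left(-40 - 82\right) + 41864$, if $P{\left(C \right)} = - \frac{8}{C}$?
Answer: $41742$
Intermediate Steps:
$P{\left(-8 \right)} \left(-40 - 82\right) + 41864 = - \frac{8}{-8} \left(-40 - 82\right) + 41864 = \left(-8\right) \left(- \frac{1}{8}\right) \left(-122\right) + 41864 = 1 \left(-122\right) + 41864 = -122 + 41864 = 41742$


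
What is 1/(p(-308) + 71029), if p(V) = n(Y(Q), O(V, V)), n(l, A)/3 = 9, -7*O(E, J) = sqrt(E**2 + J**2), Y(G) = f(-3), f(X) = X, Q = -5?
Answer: 1/71056 ≈ 1.4073e-5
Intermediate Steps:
Y(G) = -3
O(E, J) = -sqrt(E**2 + J**2)/7
n(l, A) = 27 (n(l, A) = 3*9 = 27)
p(V) = 27
1/(p(-308) + 71029) = 1/(27 + 71029) = 1/71056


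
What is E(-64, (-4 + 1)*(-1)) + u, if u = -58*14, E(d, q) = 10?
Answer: -802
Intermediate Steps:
u = -812
E(-64, (-4 + 1)*(-1)) + u = 10 - 812 = -802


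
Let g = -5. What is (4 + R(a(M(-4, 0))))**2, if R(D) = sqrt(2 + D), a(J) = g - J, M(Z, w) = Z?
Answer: 25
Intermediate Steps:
a(J) = -5 - J
(4 + R(a(M(-4, 0))))**2 = (4 + sqrt(2 + (-5 - 1*(-4))))**2 = (4 + sqrt(2 + (-5 + 4)))**2 = (4 + sqrt(2 - 1))**2 = (4 + sqrt(1))**2 = (4 + 1)**2 = 5**2 = 25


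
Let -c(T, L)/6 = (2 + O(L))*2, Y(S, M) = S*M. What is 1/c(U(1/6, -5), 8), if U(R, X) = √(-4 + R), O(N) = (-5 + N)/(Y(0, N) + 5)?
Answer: -5/156 ≈ -0.032051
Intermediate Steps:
Y(S, M) = M*S
O(N) = -1 + N/5 (O(N) = (-5 + N)/(N*0 + 5) = (-5 + N)/(0 + 5) = (-5 + N)/5 = (-5 + N)*(⅕) = -1 + N/5)
c(T, L) = -12 - 12*L/5 (c(T, L) = -6*(2 + (-1 + L/5))*2 = -6*(1 + L/5)*2 = -6*(2 + 2*L/5) = -12 - 12*L/5)
1/c(U(1/6, -5), 8) = 1/(-12 - 12/5*8) = 1/(-12 - 96/5) = 1/(-156/5) = -5/156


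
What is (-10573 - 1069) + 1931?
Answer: -9711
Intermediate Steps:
(-10573 - 1069) + 1931 = -11642 + 1931 = -9711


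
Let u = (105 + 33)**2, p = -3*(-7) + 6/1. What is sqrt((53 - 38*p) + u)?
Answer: sqrt(18071) ≈ 134.43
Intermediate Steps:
p = 27 (p = 21 + 6*1 = 21 + 6 = 27)
u = 19044 (u = 138**2 = 19044)
sqrt((53 - 38*p) + u) = sqrt((53 - 38*27) + 19044) = sqrt((53 - 1026) + 19044) = sqrt(-973 + 19044) = sqrt(18071)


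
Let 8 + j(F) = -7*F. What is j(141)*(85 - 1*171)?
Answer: 85570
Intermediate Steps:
j(F) = -8 - 7*F
j(141)*(85 - 1*171) = (-8 - 7*141)*(85 - 1*171) = (-8 - 987)*(85 - 171) = -995*(-86) = 85570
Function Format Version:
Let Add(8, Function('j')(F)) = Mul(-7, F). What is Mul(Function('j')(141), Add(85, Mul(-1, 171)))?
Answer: 85570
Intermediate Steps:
Function('j')(F) = Add(-8, Mul(-7, F))
Mul(Function('j')(141), Add(85, Mul(-1, 171))) = Mul(Add(-8, Mul(-7, 141)), Add(85, Mul(-1, 171))) = Mul(Add(-8, -987), Add(85, -171)) = Mul(-995, -86) = 85570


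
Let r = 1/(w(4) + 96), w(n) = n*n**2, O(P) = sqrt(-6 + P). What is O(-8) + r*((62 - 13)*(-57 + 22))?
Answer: -343/32 + I*sqrt(14) ≈ -10.719 + 3.7417*I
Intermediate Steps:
w(n) = n**3
r = 1/160 (r = 1/(4**3 + 96) = 1/(64 + 96) = 1/160 ≈ 0.0062500)
O(-8) + r*((62 - 13)*(-57 + 22)) = sqrt(-6 - 8) + ((62 - 13)*(-57 + 22))/160 = sqrt(-14) + (49*(-35))/160 = I*sqrt(14) + (1/160)*(-1715) = I*sqrt(14) - 343/32 = -343/32 + I*sqrt(14)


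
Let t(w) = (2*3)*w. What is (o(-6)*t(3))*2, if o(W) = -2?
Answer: -72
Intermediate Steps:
t(w) = 6*w
(o(-6)*t(3))*2 = -12*3*2 = -2*18*2 = -36*2 = -72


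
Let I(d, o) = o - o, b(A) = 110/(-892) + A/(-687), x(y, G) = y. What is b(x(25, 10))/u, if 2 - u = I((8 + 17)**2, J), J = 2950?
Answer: -48935/612804 ≈ -0.079854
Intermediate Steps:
b(A) = -55/446 - A/687 (b(A) = 110*(-1/892) + A*(-1/687) = -55/446 - A/687)
I(d, o) = 0
u = 2 (u = 2 - 1*0 = 2 + 0 = 2)
b(x(25, 10))/u = (-55/446 - 1/687*25)/2 = (-55/446 - 25/687)*(1/2) = -48935/306402*1/2 = -48935/612804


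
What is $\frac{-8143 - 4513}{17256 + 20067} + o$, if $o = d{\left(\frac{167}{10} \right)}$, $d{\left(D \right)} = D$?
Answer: $\frac{6106381}{373230} \approx 16.361$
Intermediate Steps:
$o = \frac{167}{10} \approx 16.7$
$\frac{-8143 - 4513}{17256 + 20067} + o = \frac{-8143 - 4513}{17256 + 20067} + \frac{167}{10} = - \frac{12656}{37323} + \frac{167}{10} = \frac{6106381}{373230}$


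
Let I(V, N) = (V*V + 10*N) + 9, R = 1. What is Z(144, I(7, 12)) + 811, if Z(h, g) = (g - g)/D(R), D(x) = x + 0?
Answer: 811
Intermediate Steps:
D(x) = x
I(V, N) = 9 + V² + 10*N (I(V, N) = (V² + 10*N) + 9 = 9 + V² + 10*N)
Z(h, g) = 0 (Z(h, g) = (g - g)/1 = 0*1 = 0)
Z(144, I(7, 12)) + 811 = 0 + 811 = 811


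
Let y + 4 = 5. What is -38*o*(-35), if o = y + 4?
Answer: 6650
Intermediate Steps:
y = 1 (y = -4 + 5 = 1)
o = 5 (o = 1 + 4 = 5)
-38*o*(-35) = -190*(-35) = 6650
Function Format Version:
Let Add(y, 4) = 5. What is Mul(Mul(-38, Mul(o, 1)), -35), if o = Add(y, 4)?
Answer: 6650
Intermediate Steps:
y = 1 (y = Add(-4, 5) = 1)
o = 5 (o = Add(1, 4) = 5)
Mul(Mul(-38, Mul(o, 1)), -35) = Mul(Mul(-38, Mul(5, 1)), -35) = Mul(Mul(-38, 5), -35) = Mul(-190, -35) = 6650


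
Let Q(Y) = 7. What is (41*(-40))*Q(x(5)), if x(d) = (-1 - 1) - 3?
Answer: -11480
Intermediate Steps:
x(d) = -5 (x(d) = -2 - 3 = -5)
(41*(-40))*Q(x(5)) = (41*(-40))*7 = -1640*7 = -11480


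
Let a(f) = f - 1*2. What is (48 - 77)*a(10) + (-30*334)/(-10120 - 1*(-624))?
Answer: -548263/2374 ≈ -230.94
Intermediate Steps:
a(f) = -2 + f (a(f) = f - 2 = -2 + f)
(48 - 77)*a(10) + (-30*334)/(-10120 - 1*(-624)) = (48 - 77)*(-2 + 10) + (-30*334)/(-10120 - 1*(-624)) = -29*8 - 10020/(-10120 + 624) = -232 - 10020/(-9496) = -232 - 10020*(-1/9496) = -232 + 2505/2374 = -548263/2374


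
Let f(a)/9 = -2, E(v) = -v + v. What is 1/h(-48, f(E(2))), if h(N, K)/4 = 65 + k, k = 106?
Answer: 1/684 ≈ 0.0014620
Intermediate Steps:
E(v) = 0
f(a) = -18 (f(a) = 9*(-2) = -18)
h(N, K) = 684 (h(N, K) = 4*(65 + 106) = 4*171 = 684)
1/h(-48, f(E(2))) = 1/684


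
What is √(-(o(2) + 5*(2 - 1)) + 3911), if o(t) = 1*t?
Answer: 8*√61 ≈ 62.482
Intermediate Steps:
o(t) = t
√(-(o(2) + 5*(2 - 1)) + 3911) = √(-(2 + 5*(2 - 1)) + 3911) = √(-(2 + 5*1) + 3911) = √(-(2 + 5) + 3911) = √(-1*7 + 3911) = √(-7 + 3911) = √3904 = 8*√61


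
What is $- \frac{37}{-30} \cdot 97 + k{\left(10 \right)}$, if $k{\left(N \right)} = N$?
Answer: $\frac{3889}{30} \approx 129.63$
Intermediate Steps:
$- \frac{37}{-30} \cdot 97 + k{\left(10 \right)} = - \frac{37}{-30} \cdot 97 + 10 = \left(-37\right) \left(- \frac{1}{30}\right) 97 + 10 = \frac{37}{30} \cdot 97 + 10 = \frac{3589}{30} + 10 = \frac{3889}{30}$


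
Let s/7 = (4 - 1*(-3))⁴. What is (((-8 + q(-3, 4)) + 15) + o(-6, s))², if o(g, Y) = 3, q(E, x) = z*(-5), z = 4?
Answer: 100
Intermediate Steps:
q(E, x) = -20 (q(E, x) = 4*(-5) = -20)
s = 16807 (s = 7*(4 - 1*(-3))⁴ = 7*(4 + 3)⁴ = 7*7⁴ = 7*2401 = 16807)
(((-8 + q(-3, 4)) + 15) + o(-6, s))² = (((-8 - 20) + 15) + 3)² = ((-28 + 15) + 3)² = (-13 + 3)² = (-10)² = 100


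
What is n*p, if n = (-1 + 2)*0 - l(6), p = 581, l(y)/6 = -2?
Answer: 6972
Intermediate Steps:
l(y) = -12 (l(y) = 6*(-2) = -12)
n = 12 (n = (-1 + 2)*0 - 1*(-12) = 1*0 + 12 = 0 + 12 = 12)
n*p = 12*581 = 6972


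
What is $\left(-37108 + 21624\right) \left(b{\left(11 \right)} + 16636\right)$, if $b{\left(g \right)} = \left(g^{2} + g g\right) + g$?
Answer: $-261509276$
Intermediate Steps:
$b{\left(g \right)} = g + 2 g^{2}$ ($b{\left(g \right)} = \left(g^{2} + g^{2}\right) + g = 2 g^{2} + g = g + 2 g^{2}$)
$\left(-37108 + 21624\right) \left(b{\left(11 \right)} + 16636\right) = \left(-37108 + 21624\right) \left(11 \left(1 + 2 \cdot 11\right) + 16636\right) = - 15484 \left(11 \left(1 + 22\right) + 16636\right) = - 15484 \left(11 \cdot 23 + 16636\right) = - 15484 \left(253 + 16636\right) = \left(-15484\right) 16889 = -261509276$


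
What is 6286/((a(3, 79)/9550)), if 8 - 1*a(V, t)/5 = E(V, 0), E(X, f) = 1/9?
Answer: 108056340/71 ≈ 1.5219e+6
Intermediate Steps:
E(X, f) = 1/9
a(V, t) = 355/9 (a(V, t) = 40 - 5*1/9 = 40 - 5/9 = 355/9)
6286/((a(3, 79)/9550)) = 6286/(((355/9)/9550)) = 6286/(((355/9)*(1/9550))) = 6286/(71/17190) = 6286*(17190/71) = 108056340/71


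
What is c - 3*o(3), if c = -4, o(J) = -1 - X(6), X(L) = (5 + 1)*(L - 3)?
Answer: 53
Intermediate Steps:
X(L) = -18 + 6*L (X(L) = 6*(-3 + L) = -18 + 6*L)
o(J) = -19 (o(J) = -1 - (-18 + 6*6) = -1 - (-18 + 36) = -1 - 1*18 = -1 - 18 = -19)
c - 3*o(3) = -4 - 3*(-19) = -4 + 57 = 53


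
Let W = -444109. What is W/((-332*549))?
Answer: 444109/182268 ≈ 2.4366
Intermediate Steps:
W/((-332*549)) = -444109/((-332*549)) = -444109/(-182268) = -444109*(-1/182268) = 444109/182268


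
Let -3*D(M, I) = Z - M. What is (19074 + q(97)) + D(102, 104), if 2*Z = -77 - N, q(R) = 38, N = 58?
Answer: 38337/2 ≈ 19169.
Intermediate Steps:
Z = -135/2 (Z = (-77 - 1*58)/2 = (-77 - 58)/2 = (½)*(-135) = -135/2 ≈ -67.500)
D(M, I) = 45/2 + M/3 (D(M, I) = -(-135/2 - M)/3 = 45/2 + M/3)
(19074 + q(97)) + D(102, 104) = (19074 + 38) + (45/2 + (⅓)*102) = 19112 + (45/2 + 34) = 19112 + 113/2 = 38337/2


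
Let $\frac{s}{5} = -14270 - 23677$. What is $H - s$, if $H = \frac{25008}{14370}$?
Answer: $\frac{454419493}{2395} \approx 1.8974 \cdot 10^{5}$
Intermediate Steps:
$s = -189735$ ($s = 5 \left(-14270 - 23677\right) = 5 \left(-37947\right) = -189735$)
$H = \frac{4168}{2395}$ ($H = 25008 \cdot \frac{1}{14370} = \frac{4168}{2395} \approx 1.7403$)
$H - s = \frac{4168}{2395} - -189735 = \frac{4168}{2395} + 189735 = \frac{454419493}{2395}$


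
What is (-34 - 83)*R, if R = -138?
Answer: 16146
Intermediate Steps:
(-34 - 83)*R = (-34 - 83)*(-138) = -117*(-138) = 16146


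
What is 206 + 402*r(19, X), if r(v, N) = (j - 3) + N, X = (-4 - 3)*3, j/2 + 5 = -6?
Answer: -18286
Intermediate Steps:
j = -22 (j = -10 + 2*(-6) = -10 - 12 = -22)
X = -21 (X = -7*3 = -21)
r(v, N) = -25 + N (r(v, N) = (-22 - 3) + N = -25 + N)
206 + 402*r(19, X) = 206 + 402*(-25 - 21) = 206 + 402*(-46) = 206 - 18492 = -18286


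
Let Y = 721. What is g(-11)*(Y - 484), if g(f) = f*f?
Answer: 28677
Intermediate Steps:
g(f) = f²
g(-11)*(Y - 484) = (-11)²*(721 - 484) = 121*237 = 28677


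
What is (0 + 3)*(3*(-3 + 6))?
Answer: 27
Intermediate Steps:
(0 + 3)*(3*(-3 + 6)) = 3*(3*3) = 3*9 = 27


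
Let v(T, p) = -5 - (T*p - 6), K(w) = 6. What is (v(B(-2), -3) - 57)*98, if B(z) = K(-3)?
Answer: -3724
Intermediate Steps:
B(z) = 6
v(T, p) = 1 - T*p (v(T, p) = -5 - (-6 + T*p) = -5 + (6 - T*p) = 1 - T*p)
(v(B(-2), -3) - 57)*98 = ((1 - 1*6*(-3)) - 57)*98 = ((1 + 18) - 57)*98 = (19 - 57)*98 = -38*98 = -3724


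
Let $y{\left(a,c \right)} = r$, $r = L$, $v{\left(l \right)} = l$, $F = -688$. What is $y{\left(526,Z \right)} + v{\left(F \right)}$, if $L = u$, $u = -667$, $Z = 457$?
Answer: $-1355$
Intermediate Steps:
$L = -667$
$r = -667$
$y{\left(a,c \right)} = -667$
$y{\left(526,Z \right)} + v{\left(F \right)} = -667 - 688 = -1355$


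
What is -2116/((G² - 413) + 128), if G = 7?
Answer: 529/59 ≈ 8.9661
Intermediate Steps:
-2116/((G² - 413) + 128) = -2116/((7² - 413) + 128) = -2116/((49 - 413) + 128) = -2116/(-364 + 128) = -2116/(-236) = -2116*(-1/236) = 529/59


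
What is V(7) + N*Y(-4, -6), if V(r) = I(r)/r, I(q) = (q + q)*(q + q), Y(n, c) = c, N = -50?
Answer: 328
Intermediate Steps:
I(q) = 4*q² (I(q) = (2*q)*(2*q) = 4*q²)
V(r) = 4*r (V(r) = (4*r²)/r = 4*r)
V(7) + N*Y(-4, -6) = 4*7 - 50*(-6) = 28 + 300 = 328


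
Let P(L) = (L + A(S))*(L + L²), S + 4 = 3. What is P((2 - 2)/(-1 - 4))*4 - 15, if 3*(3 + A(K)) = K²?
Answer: -15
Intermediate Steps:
S = -1 (S = -4 + 3 = -1)
A(K) = -3 + K²/3
P(L) = (-8/3 + L)*(L + L²) (P(L) = (L + (-3 + (⅓)*(-1)²))*(L + L²) = (L + (-3 + (⅓)*1))*(L + L²) = (L + (-3 + ⅓))*(L + L²) = (L - 8/3)*(L + L²) = (-8/3 + L)*(L + L²))
P((2 - 2)/(-1 - 4))*4 - 15 = (((2 - 2)/(-1 - 4))*(-8 - 5*(2 - 2)/(-1 - 4) + 3*((2 - 2)/(-1 - 4))²)/3)*4 - 15 = ((0/(-5))*(-8 - 0/(-5) + 3*(0/(-5))²)/3)*4 - 15 = ((0*(-⅕))*(-8 - 0*(-1)/5 + 3*(0*(-⅕))²)/3)*4 - 15 = ((⅓)*0*(-8 - 5*0 + 3*0²))*4 - 15 = ((⅓)*0*(-8 + 0 + 3*0))*4 - 15 = ((⅓)*0*(-8 + 0 + 0))*4 - 15 = ((⅓)*0*(-8))*4 - 15 = 0*4 - 15 = 0 - 15 = -15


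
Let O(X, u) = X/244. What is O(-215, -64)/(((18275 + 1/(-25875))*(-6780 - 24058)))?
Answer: 5563125/3558064147550528 ≈ 1.5635e-9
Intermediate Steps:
O(X, u) = X/244 (O(X, u) = X*(1/244) = X/244)
O(-215, -64)/(((18275 + 1/(-25875))*(-6780 - 24058))) = ((1/244)*(-215))/(((18275 + 1/(-25875))*(-6780 - 24058))) = -215*(-1/(30838*(18275 - 1/25875)))/244 = -215/(244*((472865624/25875)*(-30838))) = -215/(244*(-14582230112912/25875)) = -215/244*(-25875/14582230112912) = 5563125/3558064147550528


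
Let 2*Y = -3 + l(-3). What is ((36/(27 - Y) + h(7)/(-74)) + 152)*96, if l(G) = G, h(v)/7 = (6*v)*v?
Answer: 2226912/185 ≈ 12037.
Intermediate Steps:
h(v) = 42*v² (h(v) = 7*((6*v)*v) = 7*(6*v²) = 42*v²)
Y = -3 (Y = (-3 - 3)/2 = (½)*(-6) = -3)
((36/(27 - Y) + h(7)/(-74)) + 152)*96 = ((36/(27 - 1*(-3)) + (42*7²)/(-74)) + 152)*96 = ((36/(27 + 3) + (42*49)*(-1/74)) + 152)*96 = ((36/30 + 2058*(-1/74)) + 152)*96 = ((36*(1/30) - 1029/37) + 152)*96 = ((6/5 - 1029/37) + 152)*96 = (-4923/185 + 152)*96 = (23197/185)*96 = 2226912/185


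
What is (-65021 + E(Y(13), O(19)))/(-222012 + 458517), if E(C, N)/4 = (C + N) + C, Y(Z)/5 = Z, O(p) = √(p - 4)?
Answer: -64501/236505 + 4*√15/236505 ≈ -0.27266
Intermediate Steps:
O(p) = √(-4 + p)
Y(Z) = 5*Z
E(C, N) = 4*N + 8*C (E(C, N) = 4*((C + N) + C) = 4*(N + 2*C) = 4*N + 8*C)
(-65021 + E(Y(13), O(19)))/(-222012 + 458517) = (-65021 + (4*√(-4 + 19) + 8*(5*13)))/(-222012 + 458517) = (-65021 + (4*√15 + 8*65))/236505 = (-65021 + (4*√15 + 520))*(1/236505) = (-65021 + (520 + 4*√15))*(1/236505) = (-64501 + 4*√15)*(1/236505) = -64501/236505 + 4*√15/236505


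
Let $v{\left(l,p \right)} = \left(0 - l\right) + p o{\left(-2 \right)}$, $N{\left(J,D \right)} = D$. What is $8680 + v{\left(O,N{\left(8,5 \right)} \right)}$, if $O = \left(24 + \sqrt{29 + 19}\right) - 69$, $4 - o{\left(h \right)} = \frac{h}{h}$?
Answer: $8740 - 4 \sqrt{3} \approx 8733.1$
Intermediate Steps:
$o{\left(h \right)} = 3$ ($o{\left(h \right)} = 4 - \frac{h}{h} = 4 - 1 = 3$)
$O = -45 + 4 \sqrt{3}$ ($O = \left(24 + \sqrt{48}\right) - 69 = \left(24 + 4 \sqrt{3}\right) - 69 = -45 + 4 \sqrt{3} \approx -38.072$)
$v{\left(l,p \right)} = - l + 3 p$ ($v{\left(l,p \right)} = \left(0 - l\right) + p 3 = - l + 3 p$)
$8680 + v{\left(O,N{\left(8,5 \right)} \right)} = 8680 + \left(- (-45 + 4 \sqrt{3}) + 3 \cdot 5\right) = 8680 + \left(\left(45 - 4 \sqrt{3}\right) + 15\right) = 8680 + \left(60 - 4 \sqrt{3}\right) = 8740 - 4 \sqrt{3}$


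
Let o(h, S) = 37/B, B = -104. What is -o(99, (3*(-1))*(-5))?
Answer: 37/104 ≈ 0.35577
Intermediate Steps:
o(h, S) = -37/104 (o(h, S) = 37/(-104) = 37*(-1/104) = -37/104)
-o(99, (3*(-1))*(-5)) = -1*(-37/104) = 37/104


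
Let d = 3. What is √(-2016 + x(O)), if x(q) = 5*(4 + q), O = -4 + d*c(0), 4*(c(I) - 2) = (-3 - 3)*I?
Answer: I*√1986 ≈ 44.565*I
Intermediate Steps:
c(I) = 2 - 3*I/2 (c(I) = 2 + ((-3 - 3)*I)/4 = 2 + (-6*I)/4 = 2 - 3*I/2)
O = 2 (O = -4 + 3*(2 - 3/2*0) = -4 + 3*(2 + 0) = -4 + 3*2 = -4 + 6 = 2)
x(q) = 20 + 5*q
√(-2016 + x(O)) = √(-2016 + (20 + 5*2)) = √(-2016 + (20 + 10)) = √(-2016 + 30) = √(-1986) = I*√1986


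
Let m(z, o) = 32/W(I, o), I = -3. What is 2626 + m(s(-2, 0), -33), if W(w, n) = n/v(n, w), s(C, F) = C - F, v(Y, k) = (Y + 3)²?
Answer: 19286/11 ≈ 1753.3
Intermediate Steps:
v(Y, k) = (3 + Y)²
W(w, n) = n/(3 + n)² (W(w, n) = n/((3 + n)²) = n/(3 + n)²)
m(z, o) = 32*(3 + o)²/o (m(z, o) = 32/((o/(3 + o)²)) = 32*((3 + o)²/o) = 32*(3 + o)²/o)
2626 + m(s(-2, 0), -33) = 2626 + 32*(3 - 33)²/(-33) = 2626 + 32*(-1/33)*(-30)² = 2626 + 32*(-1/33)*900 = 2626 - 9600/11 = 19286/11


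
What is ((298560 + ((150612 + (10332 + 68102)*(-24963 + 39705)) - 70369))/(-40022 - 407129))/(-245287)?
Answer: 1156652831/109680327337 ≈ 0.010546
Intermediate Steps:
((298560 + ((150612 + (10332 + 68102)*(-24963 + 39705)) - 70369))/(-40022 - 407129))/(-245287) = ((298560 + ((150612 + 78434*14742) - 70369))/(-447151))*(-1/245287) = ((298560 + ((150612 + 1156274028) - 70369))*(-1/447151))*(-1/245287) = ((298560 + (1156424640 - 70369))*(-1/447151))*(-1/245287) = ((298560 + 1156354271)*(-1/447151))*(-1/245287) = (1156652831*(-1/447151))*(-1/245287) = -1156652831/447151*(-1/245287) = 1156652831/109680327337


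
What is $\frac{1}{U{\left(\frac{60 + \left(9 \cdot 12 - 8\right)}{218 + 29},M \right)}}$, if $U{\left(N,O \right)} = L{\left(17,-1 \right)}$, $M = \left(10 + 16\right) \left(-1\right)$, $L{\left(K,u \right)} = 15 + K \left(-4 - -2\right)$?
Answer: $- \frac{1}{19} \approx -0.052632$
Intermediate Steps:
$L{\left(K,u \right)} = 15 - 2 K$ ($L{\left(K,u \right)} = 15 + K \left(-4 + 2\right) = 15 + K \left(-2\right) = 15 - 2 K$)
$M = -26$ ($M = 26 \left(-1\right) = -26$)
$U{\left(N,O \right)} = -19$ ($U{\left(N,O \right)} = 15 - 34 = -19$)
$\frac{1}{U{\left(\frac{60 + \left(9 \cdot 12 - 8\right)}{218 + 29},M \right)}} = \frac{1}{-19} = - \frac{1}{19}$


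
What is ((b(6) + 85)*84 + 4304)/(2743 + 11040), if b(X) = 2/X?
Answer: 11472/13783 ≈ 0.83233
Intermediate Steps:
((b(6) + 85)*84 + 4304)/(2743 + 11040) = ((2/6 + 85)*84 + 4304)/(2743 + 11040) = ((2*(⅙) + 85)*84 + 4304)/13783 = ((⅓ + 85)*84 + 4304)*(1/13783) = ((256/3)*84 + 4304)*(1/13783) = (7168 + 4304)*(1/13783) = 11472*(1/13783) = 11472/13783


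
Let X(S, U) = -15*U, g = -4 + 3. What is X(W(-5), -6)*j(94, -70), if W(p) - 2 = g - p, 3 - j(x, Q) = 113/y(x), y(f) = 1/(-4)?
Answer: 40950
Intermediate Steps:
y(f) = -¼
j(x, Q) = 455 (j(x, Q) = 3 - 113/(-¼) = 3 - 113*(-4) = 3 - 1*(-452) = 3 + 452 = 455)
g = -1
W(p) = 1 - p (W(p) = 2 + (-1 - p) = 1 - p)
X(W(-5), -6)*j(94, -70) = -15*(-6)*455 = 90*455 = 40950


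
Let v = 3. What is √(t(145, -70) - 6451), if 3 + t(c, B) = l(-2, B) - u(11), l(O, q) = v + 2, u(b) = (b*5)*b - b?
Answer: I*√7043 ≈ 83.923*I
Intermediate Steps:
u(b) = -b + 5*b² (u(b) = (5*b)*b - b = 5*b² - b = -b + 5*b²)
l(O, q) = 5 (l(O, q) = 3 + 2 = 5)
t(c, B) = -592 (t(c, B) = -3 + (5 - 11*(-1 + 5*11)) = -3 + (5 - 11*(-1 + 55)) = -3 + (5 - 11*54) = -3 + (5 - 1*594) = -3 + (5 - 594) = -3 - 589 = -592)
√(t(145, -70) - 6451) = √(-592 - 6451) = √(-7043) = I*√7043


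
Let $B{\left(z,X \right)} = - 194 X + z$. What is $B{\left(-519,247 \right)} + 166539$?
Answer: $118102$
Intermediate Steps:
$B{\left(z,X \right)} = z - 194 X$
$B{\left(-519,247 \right)} + 166539 = \left(-519 - 47918\right) + 166539 = -48437 + 166539 = 118102$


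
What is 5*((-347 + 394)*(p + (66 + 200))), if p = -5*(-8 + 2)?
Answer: 69560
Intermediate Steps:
p = 30 (p = -5*(-6) = 30)
5*((-347 + 394)*(p + (66 + 200))) = 5*((-347 + 394)*(30 + (66 + 200))) = 5*(47*(30 + 266)) = 5*(47*296) = 5*13912 = 69560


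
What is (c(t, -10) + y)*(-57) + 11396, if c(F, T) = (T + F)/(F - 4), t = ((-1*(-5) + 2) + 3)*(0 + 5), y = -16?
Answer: 281944/23 ≈ 12258.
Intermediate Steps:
t = 50 (t = ((5 + 2) + 3)*5 = (7 + 3)*5 = 10*5 = 50)
c(F, T) = (F + T)/(-4 + F)
(c(t, -10) + y)*(-57) + 11396 = ((50 - 10)/(-4 + 50) - 16)*(-57) + 11396 = (40/46 - 16)*(-57) + 11396 = ((1/46)*40 - 16)*(-57) + 11396 = (20/23 - 16)*(-57) + 11396 = -348/23*(-57) + 11396 = 19836/23 + 11396 = 281944/23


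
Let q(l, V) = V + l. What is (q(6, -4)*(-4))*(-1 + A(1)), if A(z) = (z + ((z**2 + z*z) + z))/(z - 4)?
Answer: 56/3 ≈ 18.667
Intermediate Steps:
A(z) = (2*z + 2*z**2)/(-4 + z) (A(z) = (z + ((z**2 + z**2) + z))/(-4 + z) = (z + (2*z**2 + z))/(-4 + z) = (z + (z + 2*z**2))/(-4 + z) = (2*z + 2*z**2)/(-4 + z))
(q(6, -4)*(-4))*(-1 + A(1)) = ((-4 + 6)*(-4))*(-1 + 2*1*(1 + 1)/(-4 + 1)) = (2*(-4))*(-1 + 2*1*2/(-3)) = -8*(-1 + 2*1*(-1/3)*2) = -8*(-1 - 4/3) = -8*(-7/3) = 56/3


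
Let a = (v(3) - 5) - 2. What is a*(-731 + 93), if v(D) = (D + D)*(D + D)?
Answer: -18502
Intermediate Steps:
v(D) = 4*D**2 (v(D) = (2*D)*(2*D) = 4*D**2)
a = 29 (a = (4*3**2 - 5) - 2 = (4*9 - 5) - 2 = (36 - 5) - 2 = 31 - 2 = 29)
a*(-731 + 93) = 29*(-731 + 93) = 29*(-638) = -18502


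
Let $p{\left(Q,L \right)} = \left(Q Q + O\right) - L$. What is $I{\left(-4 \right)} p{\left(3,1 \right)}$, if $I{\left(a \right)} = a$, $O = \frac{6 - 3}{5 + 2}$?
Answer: $- \frac{236}{7} \approx -33.714$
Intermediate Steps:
$O = \frac{3}{7} \approx 0.42857$
$p{\left(Q,L \right)} = \frac{3}{7} + Q^{2} - L$ ($p{\left(Q,L \right)} = \left(Q Q + \frac{3}{7}\right) - L = \left(Q^{2} + \frac{3}{7}\right) - L = \left(\frac{3}{7} + Q^{2}\right) - L = \frac{3}{7} + Q^{2} - L$)
$I{\left(-4 \right)} p{\left(3,1 \right)} = - 4 \left(\frac{3}{7} + 3^{2} - 1\right) = - 4 \left(\frac{3}{7} + 9 - 1\right) = \left(-4\right) \frac{59}{7} = - \frac{236}{7}$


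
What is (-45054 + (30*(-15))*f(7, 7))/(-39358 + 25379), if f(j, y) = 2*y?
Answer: 51354/13979 ≈ 3.6737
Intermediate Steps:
(-45054 + (30*(-15))*f(7, 7))/(-39358 + 25379) = (-45054 + (30*(-15))*(2*7))/(-39358 + 25379) = (-45054 - 450*14)/(-13979) = (-45054 - 6300)*(-1/13979) = -51354*(-1/13979) = 51354/13979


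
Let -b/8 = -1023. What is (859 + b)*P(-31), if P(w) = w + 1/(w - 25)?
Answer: -15707691/56 ≈ -2.8049e+5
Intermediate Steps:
b = 8184 (b = -8*(-1023) = 8184)
P(w) = w + 1/(-25 + w)
(859 + b)*P(-31) = (859 + 8184)*((1 + (-31)**2 - 25*(-31))/(-25 - 31)) = 9043*((1 + 961 + 775)/(-56)) = 9043*(-1/56*1737) = 9043*(-1737/56) = -15707691/56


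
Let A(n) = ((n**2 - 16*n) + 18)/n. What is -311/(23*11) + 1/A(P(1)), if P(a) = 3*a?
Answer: -2430/1771 ≈ -1.3721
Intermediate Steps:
A(n) = (18 + n**2 - 16*n)/n
-311/(23*11) + 1/A(P(1)) = -311/(23*11) + 1/(-16 + 3*1 + 18/((3*1))) = -311/253 + 1/(-16 + 3 + 18/3) = (1/253)*(-311) + 1/(-16 + 3 + 18*(1/3)) = -311/253 + 1/(-16 + 3 + 6) = -311/253 + 1/(-7) = -311/253 - 1/7 = -2430/1771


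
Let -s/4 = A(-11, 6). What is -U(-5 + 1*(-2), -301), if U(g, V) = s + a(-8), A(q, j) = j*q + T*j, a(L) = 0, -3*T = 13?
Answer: -368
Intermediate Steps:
T = -13/3 (T = -⅓*13 = -13/3 ≈ -4.3333)
A(q, j) = -13*j/3 + j*q (A(q, j) = j*q - 13*j/3 = -13*j/3 + j*q)
s = 368 (s = -4*6*(-13 + 3*(-11))/3 = -4*6*(-13 - 33)/3 = -4*6*(-46)/3 = -4*(-92) = 368)
U(g, V) = 368 (U(g, V) = 368 + 0 = 368)
-U(-5 + 1*(-2), -301) = -1*368 = -368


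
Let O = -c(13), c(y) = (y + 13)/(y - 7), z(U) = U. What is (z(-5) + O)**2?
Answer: 784/9 ≈ 87.111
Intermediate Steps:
c(y) = (13 + y)/(-7 + y)
O = -13/3 (O = -(13 + 13)/(-7 + 13) = -26/6 = -1*13/3 = -13/3 ≈ -4.3333)
(z(-5) + O)**2 = (-5 - 13/3)**2 = (-28/3)**2 = 784/9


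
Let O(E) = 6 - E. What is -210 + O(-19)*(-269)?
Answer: -6935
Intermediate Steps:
-210 + O(-19)*(-269) = -210 + (6 - 1*(-19))*(-269) = -210 + (6 + 19)*(-269) = -210 + 25*(-269) = -210 - 6725 = -6935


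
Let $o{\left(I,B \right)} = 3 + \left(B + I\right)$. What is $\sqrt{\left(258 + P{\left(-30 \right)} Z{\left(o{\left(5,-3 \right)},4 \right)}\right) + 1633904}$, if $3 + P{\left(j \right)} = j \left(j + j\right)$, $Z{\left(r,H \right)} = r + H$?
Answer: $\sqrt{1650335} \approx 1284.7$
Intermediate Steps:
$o{\left(I,B \right)} = 3 + B + I$
$Z{\left(r,H \right)} = H + r$
$P{\left(j \right)} = -3 + 2 j^{2}$ ($P{\left(j \right)} = -3 + j \left(j + j\right) = -3 + j 2 j = -3 + 2 j^{2}$)
$\sqrt{\left(258 + P{\left(-30 \right)} Z{\left(o{\left(5,-3 \right)},4 \right)}\right) + 1633904} = \sqrt{\left(258 + \left(-3 + 2 \left(-30\right)^{2}\right) \left(4 + \left(3 - 3 + 5\right)\right)\right) + 1633904} = \sqrt{\left(258 + \left(-3 + 2 \cdot 900\right) \left(4 + 5\right)\right) + 1633904} = \sqrt{\left(258 + \left(-3 + 1800\right) 9\right) + 1633904} = \sqrt{\left(258 + 1797 \cdot 9\right) + 1633904} = \sqrt{\left(258 + 16173\right) + 1633904} = \sqrt{16431 + 1633904} = \sqrt{1650335}$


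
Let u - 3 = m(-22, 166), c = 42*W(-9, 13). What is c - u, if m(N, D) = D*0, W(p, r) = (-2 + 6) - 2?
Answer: 81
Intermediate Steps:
W(p, r) = 2 (W(p, r) = 4 - 2 = 2)
m(N, D) = 0
c = 84 (c = 42*2 = 84)
u = 3 (u = 3 + 0 = 3)
c - u = 84 - 1*3 = 84 - 3 = 81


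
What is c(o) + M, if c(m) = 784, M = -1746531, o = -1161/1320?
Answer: -1745747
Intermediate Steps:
o = -387/440 (o = -1161*1/1320 = -387/440 ≈ -0.87955)
c(o) + M = 784 - 1746531 = -1745747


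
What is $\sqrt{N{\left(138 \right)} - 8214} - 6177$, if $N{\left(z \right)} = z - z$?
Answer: $-6177 + 37 i \sqrt{6} \approx -6177.0 + 90.631 i$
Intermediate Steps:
$N{\left(z \right)} = 0$
$\sqrt{N{\left(138 \right)} - 8214} - 6177 = \sqrt{0 - 8214} - 6177 = \sqrt{-8214} - 6177 = 37 i \sqrt{6} - 6177 = -6177 + 37 i \sqrt{6}$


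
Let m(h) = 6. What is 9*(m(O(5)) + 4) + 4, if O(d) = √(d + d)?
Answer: 94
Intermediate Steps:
O(d) = √2*√d (O(d) = √(2*d) = √2*√d)
9*(m(O(5)) + 4) + 4 = 9*(6 + 4) + 4 = 9*10 + 4 = 90 + 4 = 94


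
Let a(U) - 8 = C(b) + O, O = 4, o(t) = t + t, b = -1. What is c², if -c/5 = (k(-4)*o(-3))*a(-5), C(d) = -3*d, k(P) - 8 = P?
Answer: 3240000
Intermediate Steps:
k(P) = 8 + P
o(t) = 2*t
a(U) = 15 (a(U) = 8 + (-3*(-1) + 4) = 8 + (3 + 4) = 8 + 7 = 15)
c = 1800 (c = -5*(8 - 4)*(2*(-3))*15 = -5*4*(-6)*15 = -(-120)*15 = -5*(-360) = 1800)
c² = 1800² = 3240000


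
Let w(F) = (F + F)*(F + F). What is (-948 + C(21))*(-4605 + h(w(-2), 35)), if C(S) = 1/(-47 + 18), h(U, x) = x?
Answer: 125643010/29 ≈ 4.3325e+6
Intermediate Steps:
w(F) = 4*F² (w(F) = (2*F)*(2*F) = 4*F²)
C(S) = -1/29 (C(S) = 1/(-29) = -1/29)
(-948 + C(21))*(-4605 + h(w(-2), 35)) = (-948 - 1/29)*(-4605 + 35) = -27493/29*(-4570) = 125643010/29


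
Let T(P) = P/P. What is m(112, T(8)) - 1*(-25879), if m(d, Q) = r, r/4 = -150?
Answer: 25279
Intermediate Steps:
r = -600 (r = 4*(-150) = -600)
T(P) = 1
m(d, Q) = -600
m(112, T(8)) - 1*(-25879) = -600 - 1*(-25879) = -600 + 25879 = 25279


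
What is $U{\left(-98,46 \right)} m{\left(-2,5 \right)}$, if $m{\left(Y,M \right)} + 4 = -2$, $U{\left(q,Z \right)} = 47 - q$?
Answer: $-870$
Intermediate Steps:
$m{\left(Y,M \right)} = -6$ ($m{\left(Y,M \right)} = -4 - 2 = -6$)
$U{\left(-98,46 \right)} m{\left(-2,5 \right)} = \left(47 - -98\right) \left(-6\right) = \left(47 + 98\right) \left(-6\right) = 145 \left(-6\right) = -870$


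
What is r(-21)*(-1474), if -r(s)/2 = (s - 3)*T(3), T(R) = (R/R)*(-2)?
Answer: 141504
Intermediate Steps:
T(R) = -2 (T(R) = 1*(-2) = -2)
r(s) = -12 + 4*s (r(s) = -2*(s - 3)*(-2) = -2*(-3 + s)*(-2) = -2*(6 - 2*s) = -12 + 4*s)
r(-21)*(-1474) = (-12 + 4*(-21))*(-1474) = (-12 - 84)*(-1474) = -96*(-1474) = 141504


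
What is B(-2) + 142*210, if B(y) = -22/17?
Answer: 506918/17 ≈ 29819.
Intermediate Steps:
B(y) = -22/17 (B(y) = -22*1/17 = -22/17)
B(-2) + 142*210 = -22/17 + 142*210 = -22/17 + 29820 = 506918/17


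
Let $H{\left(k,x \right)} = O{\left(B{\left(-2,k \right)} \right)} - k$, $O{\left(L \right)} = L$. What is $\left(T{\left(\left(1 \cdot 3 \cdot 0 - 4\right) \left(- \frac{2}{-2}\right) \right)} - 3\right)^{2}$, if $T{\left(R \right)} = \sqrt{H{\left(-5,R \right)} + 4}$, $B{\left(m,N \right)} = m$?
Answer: $\left(3 - \sqrt{7}\right)^{2} \approx 0.12549$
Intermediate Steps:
$H{\left(k,x \right)} = -2 - k$
$T{\left(R \right)} = \sqrt{7}$ ($T{\left(R \right)} = \sqrt{\left(-2 - -5\right) + 4} = \sqrt{\left(-2 + 5\right) + 4} = \sqrt{3 + 4} = \sqrt{7}$)
$\left(T{\left(\left(1 \cdot 3 \cdot 0 - 4\right) \left(- \frac{2}{-2}\right) \right)} - 3\right)^{2} = \left(\sqrt{7} - 3\right)^{2} = \left(-3 + \sqrt{7}\right)^{2}$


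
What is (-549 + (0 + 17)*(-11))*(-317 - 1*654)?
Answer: 714656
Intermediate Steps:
(-549 + (0 + 17)*(-11))*(-317 - 1*654) = (-549 + 17*(-11))*(-317 - 654) = (-549 - 187)*(-971) = -736*(-971) = 714656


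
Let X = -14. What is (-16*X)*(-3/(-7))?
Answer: 96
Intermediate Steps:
(-16*X)*(-3/(-7)) = (-16*(-14))*(-3/(-7)) = 224*(-3*(-⅐)) = 224*(3/7) = 96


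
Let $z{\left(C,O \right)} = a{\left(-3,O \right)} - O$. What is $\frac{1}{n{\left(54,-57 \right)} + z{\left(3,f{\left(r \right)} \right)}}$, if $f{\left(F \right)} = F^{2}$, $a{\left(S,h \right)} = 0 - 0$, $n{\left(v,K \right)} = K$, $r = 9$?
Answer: $- \frac{1}{138} \approx -0.0072464$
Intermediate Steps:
$a{\left(S,h \right)} = 0$ ($a{\left(S,h \right)} = 0 + 0 = 0$)
$z{\left(C,O \right)} = - O$ ($z{\left(C,O \right)} = 0 - O = - O$)
$\frac{1}{n{\left(54,-57 \right)} + z{\left(3,f{\left(r \right)} \right)}} = \frac{1}{-57 - 9^{2}} = \frac{1}{-57 - 81} = \frac{1}{-138} = - \frac{1}{138}$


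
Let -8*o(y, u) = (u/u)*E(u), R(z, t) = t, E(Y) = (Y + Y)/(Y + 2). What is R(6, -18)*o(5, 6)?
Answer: 27/8 ≈ 3.3750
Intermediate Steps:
E(Y) = 2*Y/(2 + Y) (E(Y) = (2*Y)/(2 + Y) = 2*Y/(2 + Y))
o(y, u) = -u/(4*(2 + u)) (o(y, u) = -u/u*2*u/(2 + u)/8 = -2*u/(2 + u)/8 = -u/(4*(2 + u)))
R(6, -18)*o(5, 6) = -(-18)*6/(8 + 4*6) = -(-18)*6/(8 + 24) = -(-18)*6/32 = -18*(-3/16) = 27/8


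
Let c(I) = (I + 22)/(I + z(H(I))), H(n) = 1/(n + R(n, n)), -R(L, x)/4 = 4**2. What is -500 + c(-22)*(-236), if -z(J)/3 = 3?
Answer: -500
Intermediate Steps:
R(L, x) = -64 (R(L, x) = -4*4**2 = -4*16 = -64)
H(n) = 1/(-64 + n) (H(n) = 1/(n - 64) = 1/(-64 + n))
z(J) = -9 (z(J) = -3*3 = -9)
c(I) = (22 + I)/(-9 + I) (c(I) = (I + 22)/(I - 9) = (22 + I)/(-9 + I))
-500 + c(-22)*(-236) = -500 + ((22 - 22)/(-9 - 22))*(-236) = -500 + (0/(-31))*(-236) = -500 - 1/31*0*(-236) = -500 + 0*(-236) = -500 + 0 = -500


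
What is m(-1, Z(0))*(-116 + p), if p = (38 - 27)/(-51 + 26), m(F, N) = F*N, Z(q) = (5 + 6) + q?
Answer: 32021/25 ≈ 1280.8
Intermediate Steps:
Z(q) = 11 + q
p = -11/25 (p = 11/(-25) = 11*(-1/25) = -11/25 ≈ -0.44000)
m(-1, Z(0))*(-116 + p) = (-(11 + 0))*(-116 - 11/25) = -1*11*(-2911/25) = -11*(-2911/25) = 32021/25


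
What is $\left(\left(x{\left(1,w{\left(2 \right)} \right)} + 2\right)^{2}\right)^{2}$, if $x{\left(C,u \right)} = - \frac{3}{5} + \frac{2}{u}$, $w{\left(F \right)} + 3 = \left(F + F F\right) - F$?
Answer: $\frac{83521}{625} \approx 133.63$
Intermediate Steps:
$w{\left(F \right)} = -3 + F^{2}$ ($w{\left(F \right)} = -3 + \left(\left(F + F F\right) - F\right) = -3 + \left(\left(F + F^{2}\right) - F\right) = -3 + F^{2}$)
$x{\left(C,u \right)} = - \frac{3}{5} + \frac{2}{u}$ ($x{\left(C,u \right)} = \left(-3\right) \frac{1}{5} + \frac{2}{u} = - \frac{3}{5} + \frac{2}{u}$)
$\left(\left(x{\left(1,w{\left(2 \right)} \right)} + 2\right)^{2}\right)^{2} = \left(\left(\left(- \frac{3}{5} + \frac{2}{-3 + 2^{2}}\right) + 2\right)^{2}\right)^{2} = \left(\left(\left(- \frac{3}{5} + \frac{2}{-3 + 4}\right) + 2\right)^{2}\right)^{2} = \left(\left(\left(- \frac{3}{5} + \frac{2}{1}\right) + 2\right)^{2}\right)^{2} = \left(\left(\left(- \frac{3}{5} + 2 \cdot 1\right) + 2\right)^{2}\right)^{2} = \left(\left(\left(- \frac{3}{5} + 2\right) + 2\right)^{2}\right)^{2} = \left(\left(\frac{7}{5} + 2\right)^{2}\right)^{2} = \left(\left(\frac{17}{5}\right)^{2}\right)^{2} = \left(\frac{289}{25}\right)^{2} = \frac{83521}{625}$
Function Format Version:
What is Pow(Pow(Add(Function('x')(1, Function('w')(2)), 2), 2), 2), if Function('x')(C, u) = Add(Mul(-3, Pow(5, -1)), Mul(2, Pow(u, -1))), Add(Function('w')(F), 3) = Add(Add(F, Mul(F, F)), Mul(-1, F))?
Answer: Rational(83521, 625) ≈ 133.63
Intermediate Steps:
Function('w')(F) = Add(-3, Pow(F, 2)) (Function('w')(F) = Add(-3, Add(Add(F, Mul(F, F)), Mul(-1, F))) = Add(-3, Add(Add(F, Pow(F, 2)), Mul(-1, F))) = Add(-3, Pow(F, 2)))
Function('x')(C, u) = Add(Rational(-3, 5), Mul(2, Pow(u, -1))) (Function('x')(C, u) = Add(Mul(-3, Rational(1, 5)), Mul(2, Pow(u, -1))) = Add(Rational(-3, 5), Mul(2, Pow(u, -1))))
Pow(Pow(Add(Function('x')(1, Function('w')(2)), 2), 2), 2) = Pow(Pow(Add(Add(Rational(-3, 5), Mul(2, Pow(Add(-3, Pow(2, 2)), -1))), 2), 2), 2) = Pow(Pow(Add(Add(Rational(-3, 5), Mul(2, Pow(Add(-3, 4), -1))), 2), 2), 2) = Pow(Pow(Add(Add(Rational(-3, 5), Mul(2, Pow(1, -1))), 2), 2), 2) = Pow(Pow(Add(Add(Rational(-3, 5), Mul(2, 1)), 2), 2), 2) = Pow(Pow(Add(Add(Rational(-3, 5), 2), 2), 2), 2) = Pow(Pow(Add(Rational(7, 5), 2), 2), 2) = Pow(Pow(Rational(17, 5), 2), 2) = Pow(Rational(289, 25), 2) = Rational(83521, 625)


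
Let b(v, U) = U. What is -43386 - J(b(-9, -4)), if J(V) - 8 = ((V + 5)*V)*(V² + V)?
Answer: -43346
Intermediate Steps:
J(V) = 8 + V*(5 + V)*(V + V²) (J(V) = 8 + ((V + 5)*V)*(V² + V) = 8 + ((5 + V)*V)*(V + V²) = 8 + (V*(5 + V))*(V + V²) = 8 + V*(5 + V)*(V + V²))
-43386 - J(b(-9, -4)) = -43386 - (8 + (-4)⁴ + 5*(-4)² + 6*(-4)³) = -43386 - (8 + 256 + 5*16 + 6*(-64)) = -43386 - (8 + 256 + 80 - 384) = -43386 - 1*(-40) = -43386 + 40 = -43346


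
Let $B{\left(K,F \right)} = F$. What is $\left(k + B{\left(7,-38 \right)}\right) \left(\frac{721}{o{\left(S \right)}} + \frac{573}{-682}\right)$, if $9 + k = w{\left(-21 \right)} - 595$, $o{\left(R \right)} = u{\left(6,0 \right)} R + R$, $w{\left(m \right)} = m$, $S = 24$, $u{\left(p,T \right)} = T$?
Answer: $- \frac{52815685}{2728} \approx -19361.0$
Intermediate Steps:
$o{\left(R \right)} = R$ ($o{\left(R \right)} = 0 R + R = 0 + R = R$)
$k = -625$ ($k = -9 - 616 = -625$)
$\left(k + B{\left(7,-38 \right)}\right) \left(\frac{721}{o{\left(S \right)}} + \frac{573}{-682}\right) = \left(-625 - 38\right) \left(\frac{721}{24} + \frac{573}{-682}\right) = - 663 \left(721 \cdot \frac{1}{24} + 573 \left(- \frac{1}{682}\right)\right) = - 663 \left(\frac{721}{24} - \frac{573}{682}\right) = \left(-663\right) \frac{238985}{8184} = - \frac{52815685}{2728}$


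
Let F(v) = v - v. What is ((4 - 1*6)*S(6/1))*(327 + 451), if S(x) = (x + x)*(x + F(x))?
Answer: -112032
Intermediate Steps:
F(v) = 0
S(x) = 2*x² (S(x) = (x + x)*(x + 0) = (2*x)*x = 2*x²)
((4 - 1*6)*S(6/1))*(327 + 451) = ((4 - 1*6)*(2*(6/1)²))*(327 + 451) = ((4 - 6)*(2*(6*1)²))*778 = -4*6²*778 = -4*36*778 = -2*72*778 = -144*778 = -112032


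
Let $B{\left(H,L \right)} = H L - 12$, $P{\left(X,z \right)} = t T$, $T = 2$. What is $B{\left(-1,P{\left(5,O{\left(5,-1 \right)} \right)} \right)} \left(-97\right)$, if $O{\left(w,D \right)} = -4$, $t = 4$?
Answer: $1940$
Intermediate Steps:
$P{\left(X,z \right)} = 8$ ($P{\left(X,z \right)} = 4 \cdot 2 = 8$)
$B{\left(H,L \right)} = -12 + H L$
$B{\left(-1,P{\left(5,O{\left(5,-1 \right)} \right)} \right)} \left(-97\right) = \left(-12 - 8\right) \left(-97\right) = \left(-20\right) \left(-97\right) = 1940$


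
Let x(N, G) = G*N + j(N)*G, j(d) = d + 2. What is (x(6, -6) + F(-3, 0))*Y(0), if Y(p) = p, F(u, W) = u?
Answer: 0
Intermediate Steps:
j(d) = 2 + d
x(N, G) = G*N + G*(2 + N) (x(N, G) = G*N + (2 + N)*G = G*N + G*(2 + N))
(x(6, -6) + F(-3, 0))*Y(0) = (2*(-6)*(1 + 6) - 3)*0 = (2*(-6)*7 - 3)*0 = (-84 - 3)*0 = -87*0 = 0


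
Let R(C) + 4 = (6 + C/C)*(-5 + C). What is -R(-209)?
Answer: 1502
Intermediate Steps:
R(C) = -39 + 7*C (R(C) = -4 + (6 + C/C)*(-5 + C) = -4 + (6 + 1)*(-5 + C) = -4 + 7*(-5 + C) = -4 + (-35 + 7*C) = -39 + 7*C)
-R(-209) = -(-39 + 7*(-209)) = -(-39 - 1463) = -1*(-1502) = 1502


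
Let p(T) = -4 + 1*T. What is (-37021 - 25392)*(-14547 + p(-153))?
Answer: 917720752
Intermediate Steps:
p(T) = -4 + T
(-37021 - 25392)*(-14547 + p(-153)) = (-37021 - 25392)*(-14547 + (-4 - 153)) = -62413*(-14547 - 157) = -62413*(-14704) = 917720752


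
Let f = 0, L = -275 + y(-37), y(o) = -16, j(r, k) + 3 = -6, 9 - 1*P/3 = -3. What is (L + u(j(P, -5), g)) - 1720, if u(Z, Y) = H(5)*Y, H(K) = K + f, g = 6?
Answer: -1981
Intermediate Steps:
P = 36 (P = 27 - 3*(-3) = 27 + 9 = 36)
j(r, k) = -9 (j(r, k) = -3 - 6 = -9)
L = -291 (L = -275 - 16 = -291)
H(K) = K (H(K) = K + 0 = K)
u(Z, Y) = 5*Y
(L + u(j(P, -5), g)) - 1720 = (-291 + 5*6) - 1720 = (-291 + 30) - 1720 = -261 - 1720 = -1981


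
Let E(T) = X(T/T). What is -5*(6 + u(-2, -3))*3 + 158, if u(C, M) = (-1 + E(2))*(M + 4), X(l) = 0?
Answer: 83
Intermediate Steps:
E(T) = 0
u(C, M) = -4 - M (u(C, M) = (-1 + 0)*(M + 4) = -(4 + M) = -4 - M)
-5*(6 + u(-2, -3))*3 + 158 = -5*(6 + (-4 - 1*(-3)))*3 + 158 = -5*(6 + (-4 + 3))*3 + 158 = -5*(6 - 1)*3 + 158 = -5*5*3 + 158 = -25*3 + 158 = -75 + 158 = 83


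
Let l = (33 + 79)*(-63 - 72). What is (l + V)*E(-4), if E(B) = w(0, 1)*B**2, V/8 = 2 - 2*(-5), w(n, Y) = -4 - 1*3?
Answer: 1682688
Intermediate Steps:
w(n, Y) = -7 (w(n, Y) = -4 - 3 = -7)
l = -15120 (l = 112*(-135) = -15120)
V = 96 (V = 8*(2 - 2*(-5)) = 8*(2 + 10) = 8*12 = 96)
E(B) = -7*B**2
(l + V)*E(-4) = (-15120 + 96)*(-7*(-4)**2) = -(-105168)*16 = -15024*(-112) = 1682688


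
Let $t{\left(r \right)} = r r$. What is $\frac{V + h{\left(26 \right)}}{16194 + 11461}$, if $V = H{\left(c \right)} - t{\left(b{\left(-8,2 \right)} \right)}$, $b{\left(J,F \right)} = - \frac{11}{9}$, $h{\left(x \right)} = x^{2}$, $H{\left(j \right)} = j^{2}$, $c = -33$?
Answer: $\frac{142844}{2240055} \approx 0.063768$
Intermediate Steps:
$b{\left(J,F \right)} = - \frac{11}{9}$ ($b{\left(J,F \right)} = \left(-11\right) \frac{1}{9} = - \frac{11}{9}$)
$t{\left(r \right)} = r^{2}$
$V = \frac{88088}{81}$ ($V = \left(-33\right)^{2} - \left(- \frac{11}{9}\right)^{2} = 1089 - \frac{121}{81} = \frac{88088}{81} \approx 1087.5$)
$\frac{V + h{\left(26 \right)}}{16194 + 11461} = \frac{\frac{88088}{81} + 26^{2}}{16194 + 11461} = \frac{\frac{88088}{81} + 676}{27655} = \frac{142844}{81} \cdot \frac{1}{27655} = \frac{142844}{2240055}$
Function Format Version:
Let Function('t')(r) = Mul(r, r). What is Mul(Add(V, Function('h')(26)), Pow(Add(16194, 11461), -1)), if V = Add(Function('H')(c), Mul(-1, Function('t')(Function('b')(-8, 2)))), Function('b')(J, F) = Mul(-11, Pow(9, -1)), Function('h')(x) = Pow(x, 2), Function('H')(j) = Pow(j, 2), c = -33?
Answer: Rational(142844, 2240055) ≈ 0.063768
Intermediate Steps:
Function('b')(J, F) = Rational(-11, 9) (Function('b')(J, F) = Mul(-11, Rational(1, 9)) = Rational(-11, 9))
Function('t')(r) = Pow(r, 2)
V = Rational(88088, 81) (V = Add(Pow(-33, 2), Mul(-1, Pow(Rational(-11, 9), 2))) = Add(1089, Mul(-1, Rational(121, 81))) = Add(1089, Rational(-121, 81)) = Rational(88088, 81) ≈ 1087.5)
Mul(Add(V, Function('h')(26)), Pow(Add(16194, 11461), -1)) = Mul(Add(Rational(88088, 81), Pow(26, 2)), Pow(Add(16194, 11461), -1)) = Mul(Add(Rational(88088, 81), 676), Pow(27655, -1)) = Mul(Rational(142844, 81), Rational(1, 27655)) = Rational(142844, 2240055)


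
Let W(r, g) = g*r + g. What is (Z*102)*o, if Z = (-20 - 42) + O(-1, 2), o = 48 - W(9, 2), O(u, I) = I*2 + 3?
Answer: -157080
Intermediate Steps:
W(r, g) = g + g*r
O(u, I) = 3 + 2*I (O(u, I) = 2*I + 3 = 3 + 2*I)
o = 28 (o = 48 - 2*(1 + 9) = 48 - 2*10 = 48 - 1*20 = 48 - 20 = 28)
Z = -55 (Z = (-20 - 42) + (3 + 2*2) = -62 + (3 + 4) = -62 + 7 = -55)
(Z*102)*o = -55*102*28 = -5610*28 = -157080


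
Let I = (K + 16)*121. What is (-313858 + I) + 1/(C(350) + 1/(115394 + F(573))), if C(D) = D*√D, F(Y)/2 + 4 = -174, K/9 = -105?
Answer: -241862473948696870188771/567396664411499999 + 23159047527000*√14/567396664411499999 ≈ -4.2627e+5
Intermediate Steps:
K = -945 (K = 9*(-105) = -945)
F(Y) = -356 (F(Y) = -8 + 2*(-174) = -8 - 348 = -356)
C(D) = D^(3/2)
I = -112409 (I = (-945 + 16)*121 = -929*121 = -112409)
(-313858 + I) + 1/(C(350) + 1/(115394 + F(573))) = (-313858 - 112409) + 1/(350^(3/2) + 1/(115394 - 356)) = -426267 + 1/(1750*√14 + 1/115038) = -426267 + 1/(1/115038 + 1750*√14)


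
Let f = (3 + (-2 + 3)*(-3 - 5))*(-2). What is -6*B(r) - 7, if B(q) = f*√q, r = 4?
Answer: -127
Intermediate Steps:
f = 10 (f = (3 + 1*(-8))*(-2) = (3 - 8)*(-2) = -5*(-2) = 10)
B(q) = 10*√q
-6*B(r) - 7 = -60*√4 - 7 = -60*2 - 7 = -6*20 - 7 = -120 - 7 = -127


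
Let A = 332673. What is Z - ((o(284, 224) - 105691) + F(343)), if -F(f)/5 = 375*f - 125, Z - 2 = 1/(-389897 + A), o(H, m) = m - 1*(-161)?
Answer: 42792564991/57224 ≈ 7.4781e+5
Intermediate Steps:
o(H, m) = 161 + m (o(H, m) = m + 161 = 161 + m)
Z = 114447/57224 (Z = 2 + 1/(-389897 + 332673) = 2 + 1/(-57224) = 2 - 1/57224 = 114447/57224 ≈ 2.0000)
F(f) = 625 - 1875*f (F(f) = -5*(375*f - 125) = -5*(-125 + 375*f) = 625 - 1875*f)
Z - ((o(284, 224) - 105691) + F(343)) = 114447/57224 - (((161 + 224) - 105691) + (625 - 1875*343)) = 114447/57224 - ((385 - 105691) + (625 - 643125)) = 114447/57224 - (-105306 - 642500) = 114447/57224 - 1*(-747806) = 114447/57224 + 747806 = 42792564991/57224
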